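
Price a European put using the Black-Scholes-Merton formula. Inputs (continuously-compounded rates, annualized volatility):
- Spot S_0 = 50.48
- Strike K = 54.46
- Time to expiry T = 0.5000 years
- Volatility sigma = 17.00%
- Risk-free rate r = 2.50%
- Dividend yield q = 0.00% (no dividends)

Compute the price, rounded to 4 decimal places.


Answer: Price = 4.4893

Derivation:
d1 = (ln(S/K) + (r - q + 0.5*sigma^2) * T) / (sigma * sqrt(T)) = -0.46722512
d2 = d1 - sigma * sqrt(T) = -0.58743328
exp(-rT) = 0.98757780; exp(-qT) = 1.00000000
P = K * exp(-rT) * N(-d2) - S_0 * exp(-qT) * N(-d1)
N(-d1) = 0.67983059; N(-d2) = 0.72154362
P = 54.4600 * 0.98757780 * 0.72154362 - 50.4800 * 1.00000000 * 0.67983059 = 4.4893


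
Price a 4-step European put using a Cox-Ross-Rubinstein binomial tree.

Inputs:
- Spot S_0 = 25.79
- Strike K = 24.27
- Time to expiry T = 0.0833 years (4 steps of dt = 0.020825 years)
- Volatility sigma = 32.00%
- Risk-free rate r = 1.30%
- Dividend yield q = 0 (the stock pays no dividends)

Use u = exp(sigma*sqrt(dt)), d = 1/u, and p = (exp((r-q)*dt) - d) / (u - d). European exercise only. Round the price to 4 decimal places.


Answer: Price = V(0,0) = 0.3843

Derivation:
dt = T/N = 0.020825
u = exp(sigma*sqrt(dt)) = 1.047262; d = 1/u = 0.954871
p = (exp((r-q)*dt) - d) / (u - d) = 0.491388
Discount per step: exp(-r*dt) = 0.999729
Stock lattice S(k, i) with i counting down-moves:
  k=0: S(0,0) = 25.7900
  k=1: S(1,0) = 27.0089; S(1,1) = 24.6261
  k=2: S(2,0) = 28.2854; S(2,1) = 25.7900; S(2,2) = 23.5148
  k=3: S(3,0) = 29.6222; S(3,1) = 27.0089; S(3,2) = 24.6261; S(3,3) = 22.4536
  k=4: S(4,0) = 31.0222; S(4,1) = 28.2854; S(4,2) = 25.7900; S(4,3) = 23.5148; S(4,4) = 21.4403
Terminal payoffs V(N, i) = max(K - S_T, 0):
  V(4,0) = 0.000000; V(4,1) = 0.000000; V(4,2) = 0.000000; V(4,3) = 0.755218; V(4,4) = 2.829714
Backward induction: V(k, i) = exp(-r*dt) * [p * V(k+1, i) + (1-p) * V(k+1, i+1)].
  V(3,0) = exp(-r*dt) * [p*0.000000 + (1-p)*0.000000] = 0.000000
  V(3,1) = exp(-r*dt) * [p*0.000000 + (1-p)*0.000000] = 0.000000
  V(3,2) = exp(-r*dt) * [p*0.000000 + (1-p)*0.755218] = 0.384009
  V(3,3) = exp(-r*dt) * [p*0.755218 + (1-p)*2.829714] = 1.809841
  V(2,0) = exp(-r*dt) * [p*0.000000 + (1-p)*0.000000] = 0.000000
  V(2,1) = exp(-r*dt) * [p*0.000000 + (1-p)*0.384009] = 0.195259
  V(2,2) = exp(-r*dt) * [p*0.384009 + (1-p)*1.809841] = 1.108904
  V(1,0) = exp(-r*dt) * [p*0.000000 + (1-p)*0.195259] = 0.099284
  V(1,1) = exp(-r*dt) * [p*0.195259 + (1-p)*1.108904] = 0.659771
  V(0,0) = exp(-r*dt) * [p*0.099284 + (1-p)*0.659771] = 0.384250


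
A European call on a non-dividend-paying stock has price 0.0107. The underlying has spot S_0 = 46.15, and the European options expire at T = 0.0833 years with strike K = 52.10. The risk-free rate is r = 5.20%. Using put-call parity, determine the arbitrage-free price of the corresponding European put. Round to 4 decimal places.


Answer: Put price = 5.7355

Derivation:
Put-call parity: C - P = S_0 * exp(-qT) - K * exp(-rT).
S_0 * exp(-qT) = 46.1500 * 1.00000000 = 46.15000000
K * exp(-rT) = 52.1000 * 0.99567777 = 51.87481170
P = C - S*exp(-qT) + K*exp(-rT)
P = 0.0107 - 46.15000000 + 51.87481170 = 5.7355


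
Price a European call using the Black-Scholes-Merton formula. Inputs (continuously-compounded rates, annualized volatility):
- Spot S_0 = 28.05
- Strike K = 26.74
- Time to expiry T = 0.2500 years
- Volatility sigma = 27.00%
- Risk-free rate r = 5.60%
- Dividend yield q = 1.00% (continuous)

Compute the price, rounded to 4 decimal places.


Answer: Price = 2.4070

Derivation:
d1 = (ln(S/K) + (r - q + 0.5*sigma^2) * T) / (sigma * sqrt(T)) = 0.50696711
d2 = d1 - sigma * sqrt(T) = 0.37196711
exp(-rT) = 0.98609754; exp(-qT) = 0.99750312
C = S_0 * exp(-qT) * N(d1) - K * exp(-rT) * N(d2)
N(d1) = 0.69391105; N(d2) = 0.64504133
C = 28.0500 * 0.99750312 * 0.69391105 - 26.7400 * 0.98609754 * 0.64504133 = 2.4070


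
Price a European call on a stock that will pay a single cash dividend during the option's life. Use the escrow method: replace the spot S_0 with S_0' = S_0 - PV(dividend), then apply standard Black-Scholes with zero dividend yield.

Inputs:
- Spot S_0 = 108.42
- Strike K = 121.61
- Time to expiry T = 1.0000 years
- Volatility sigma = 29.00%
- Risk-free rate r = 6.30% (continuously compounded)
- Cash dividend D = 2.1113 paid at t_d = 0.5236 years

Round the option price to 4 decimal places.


Answer: Price = 9.1849

Derivation:
PV(D) = D * exp(-r * t_d) = 2.1113 * 0.96755133 = 2.04279113
S_0' = S_0 - PV(D) = 108.4200 - 2.04279113 = 106.37720887
d1 = (ln(S_0'/K) + (r + sigma^2/2)*T) / (sigma*sqrt(T)) = -0.09923397
d2 = d1 - sigma*sqrt(T) = -0.38923397
exp(-rT) = 0.93894347
N(d1) = 0.46047625; N(d2) = 0.34855154
C = S_0' * N(d1) - K * exp(-rT) * N(d2) = 106.37720887 * 0.46047625 - 121.6100 * 0.93894347 * 0.34855154 = 9.1849


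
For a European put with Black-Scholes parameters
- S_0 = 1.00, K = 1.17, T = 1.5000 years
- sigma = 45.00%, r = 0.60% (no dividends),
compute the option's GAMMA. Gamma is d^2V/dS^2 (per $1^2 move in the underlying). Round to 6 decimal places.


Answer: Gamma = 0.723838

Derivation:
d1 = 0.0070241408; d2 = -0.5441110513
phi(d1) = 0.3989324389; exp(-qT) = 1.0000000000; exp(-rT) = 0.9910403788
Gamma = exp(-qT) * phi(d1) / (S * sigma * sqrt(T)) = 1.0000000000 * 0.3989324389 / (1.0000 * 0.4500 * 1.2247448714) = 0.723838


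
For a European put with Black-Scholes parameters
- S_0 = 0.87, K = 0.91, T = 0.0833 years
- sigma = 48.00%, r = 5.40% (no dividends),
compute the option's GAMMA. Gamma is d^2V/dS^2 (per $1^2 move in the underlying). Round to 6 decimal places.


d1 = -0.2227359684; d2 = -0.3612723175
phi(d1) = 0.3891679856; exp(-qT) = 1.0000000000; exp(-rT) = 0.9955119017
Gamma = exp(-qT) * phi(d1) / (S * sigma * sqrt(T)) = 1.0000000000 * 0.3891679856 / (0.8700 * 0.4800 * 0.2886173938) = 3.228896

Answer: Gamma = 3.228896


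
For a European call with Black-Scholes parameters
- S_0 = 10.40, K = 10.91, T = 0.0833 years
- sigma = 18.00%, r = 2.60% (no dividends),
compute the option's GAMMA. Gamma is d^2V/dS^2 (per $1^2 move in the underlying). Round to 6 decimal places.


Answer: Gamma = 0.512822

Derivation:
d1 = -0.8538550161; d2 = -0.9058061470
phi(d1) = 0.2770734273; exp(-qT) = 1.0000000000; exp(-rT) = 0.9978365437
Gamma = exp(-qT) * phi(d1) / (S * sigma * sqrt(T)) = 1.0000000000 * 0.2770734273 / (10.4000 * 0.1800 * 0.2886173938) = 0.512822


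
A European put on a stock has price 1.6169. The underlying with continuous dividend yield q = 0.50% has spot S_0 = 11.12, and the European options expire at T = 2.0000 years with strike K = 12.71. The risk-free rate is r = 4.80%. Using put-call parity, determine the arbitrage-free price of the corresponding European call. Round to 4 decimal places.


Put-call parity: C - P = S_0 * exp(-qT) - K * exp(-rT).
S_0 * exp(-qT) = 11.1200 * 0.99004983 = 11.00935415
K * exp(-rT) = 12.7100 * 0.90846402 = 11.54657764
C = P + S*exp(-qT) - K*exp(-rT)
C = 1.6169 + 11.00935415 - 11.54657764 = 1.0797

Answer: Call price = 1.0797


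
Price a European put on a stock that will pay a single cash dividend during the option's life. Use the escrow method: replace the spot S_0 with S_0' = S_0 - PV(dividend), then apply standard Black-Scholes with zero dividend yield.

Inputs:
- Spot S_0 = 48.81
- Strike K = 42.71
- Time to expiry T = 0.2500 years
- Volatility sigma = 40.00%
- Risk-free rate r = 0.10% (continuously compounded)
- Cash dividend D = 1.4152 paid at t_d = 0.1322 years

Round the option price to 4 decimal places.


Answer: Price = 1.7158

Derivation:
PV(D) = D * exp(-r * t_d) = 1.4152 * 0.99986781 = 1.41501292
S_0' = S_0 - PV(D) = 48.8100 - 1.41501292 = 47.39498708
d1 = (ln(S_0'/K) + (r + sigma^2/2)*T) / (sigma*sqrt(T)) = 0.62166690
d2 = d1 - sigma*sqrt(T) = 0.42166690
exp(-rT) = 0.99975003
N(-d1) = 0.26708046; N(-d2) = 0.33663408
P = K * exp(-rT) * N(-d2) - S_0' * N(-d1) = 42.7100 * 0.99975003 * 0.33663408 - 47.39498708 * 0.26708046 = 1.7158


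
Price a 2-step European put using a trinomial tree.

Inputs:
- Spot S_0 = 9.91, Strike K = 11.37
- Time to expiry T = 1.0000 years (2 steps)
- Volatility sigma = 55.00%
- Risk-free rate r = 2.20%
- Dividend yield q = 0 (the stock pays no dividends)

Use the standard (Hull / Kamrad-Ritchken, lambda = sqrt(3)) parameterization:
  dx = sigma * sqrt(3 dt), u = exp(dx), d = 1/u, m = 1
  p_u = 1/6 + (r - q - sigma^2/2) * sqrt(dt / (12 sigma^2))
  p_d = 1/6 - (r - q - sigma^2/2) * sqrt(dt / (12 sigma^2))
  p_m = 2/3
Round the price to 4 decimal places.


Answer: Price = V(0,0) = 2.8724

Derivation:
dt = T/N = 0.500000; dx = sigma*sqrt(3*dt) = 0.673610
u = exp(dx) = 1.961304; d = 1/u = 0.509865
p_u = 0.118697, p_m = 0.666667, p_d = 0.214636
Discount per step: exp(-r*dt) = 0.989060
Stock lattice S(k, j) with j the centered position index:
  k=0: S(0,+0) = 9.9100
  k=1: S(1,-1) = 5.0528; S(1,+0) = 9.9100; S(1,+1) = 19.4365
  k=2: S(2,-2) = 2.5762; S(2,-1) = 5.0528; S(2,+0) = 9.9100; S(2,+1) = 19.4365; S(2,+2) = 38.1209
Terminal payoffs V(N, j) = max(K - S_T, 0):
  V(2,-2) = 8.793775; V(2,-1) = 6.317240; V(2,+0) = 1.460000; V(2,+1) = 0.000000; V(2,+2) = 0.000000
Backward induction: V(k, j) = exp(-r*dt) * [p_u * V(k+1, j+1) + p_m * V(k+1, j) + p_d * V(k+1, j-1)]
  V(1,-1) = exp(-r*dt) * [p_u*1.460000 + p_m*6.317240 + p_d*8.793775] = 6.203634
  V(1,+0) = exp(-r*dt) * [p_u*0.000000 + p_m*1.460000 + p_d*6.317240] = 2.303758
  V(1,+1) = exp(-r*dt) * [p_u*0.000000 + p_m*0.000000 + p_d*1.460000] = 0.309940
  V(0,+0) = exp(-r*dt) * [p_u*0.309940 + p_m*2.303758 + p_d*6.203634] = 2.872380


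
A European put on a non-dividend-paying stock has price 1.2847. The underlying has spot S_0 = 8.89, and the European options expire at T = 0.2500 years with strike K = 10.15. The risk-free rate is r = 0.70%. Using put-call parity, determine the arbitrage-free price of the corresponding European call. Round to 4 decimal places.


Put-call parity: C - P = S_0 * exp(-qT) - K * exp(-rT).
S_0 * exp(-qT) = 8.8900 * 1.00000000 = 8.89000000
K * exp(-rT) = 10.1500 * 0.99825153 = 10.13225303
C = P + S*exp(-qT) - K*exp(-rT)
C = 1.2847 + 8.89000000 - 10.13225303 = 0.0424

Answer: Call price = 0.0424


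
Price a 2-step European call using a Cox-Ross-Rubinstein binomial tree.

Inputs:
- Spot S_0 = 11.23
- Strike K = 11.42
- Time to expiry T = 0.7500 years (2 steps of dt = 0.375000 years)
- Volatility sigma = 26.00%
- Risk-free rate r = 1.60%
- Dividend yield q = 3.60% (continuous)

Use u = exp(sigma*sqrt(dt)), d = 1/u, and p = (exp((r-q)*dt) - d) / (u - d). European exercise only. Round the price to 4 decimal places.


Answer: Price = V(0,0) = 0.7584

Derivation:
dt = T/N = 0.375000
u = exp(sigma*sqrt(dt)) = 1.172592; d = 1/u = 0.852811
p = (exp((r-q)*dt) - d) / (u - d) = 0.436914
Discount per step: exp(-r*dt) = 0.994018
Stock lattice S(k, i) with i counting down-moves:
  k=0: S(0,0) = 11.2300
  k=1: S(1,0) = 13.1682; S(1,1) = 9.5771
  k=2: S(2,0) = 15.4409; S(2,1) = 11.2300; S(2,2) = 8.1674
Terminal payoffs V(N, i) = max(S_T - K, 0):
  V(2,0) = 4.020940; V(2,1) = 0.000000; V(2,2) = 0.000000
Backward induction: V(k, i) = exp(-r*dt) * [p * V(k+1, i) + (1-p) * V(k+1, i+1)].
  V(1,0) = exp(-r*dt) * [p*4.020940 + (1-p)*0.000000] = 1.746295
  V(1,1) = exp(-r*dt) * [p*0.000000 + (1-p)*0.000000] = 0.000000
  V(0,0) = exp(-r*dt) * [p*1.746295 + (1-p)*0.000000] = 0.758416


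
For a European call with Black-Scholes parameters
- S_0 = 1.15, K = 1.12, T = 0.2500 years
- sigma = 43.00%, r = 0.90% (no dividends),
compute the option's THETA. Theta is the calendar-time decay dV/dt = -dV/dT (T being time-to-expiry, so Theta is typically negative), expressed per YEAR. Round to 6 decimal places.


d1 = 0.2409104980; d2 = 0.0259104980
phi(d1) = 0.3875317619; exp(-qT) = 1.0000000000; exp(-rT) = 0.9977525294
Theta = -S*exp(-qT)*phi(d1)*sigma/(2*sqrt(T)) - r*K*exp(-rT)*N(d2) + q*S*exp(-qT)*N(d1)
N(d1) = 0.5951877572; N(d2) = 0.5103356367; sqrt(T) = 0.5000000000
Term 1 = -1.1500 * 1.0000000000 * 0.3875317619 * 0.4300 / (2 * 0.5000000000) = -0.1916344563
Term 2 = -0.0090 * 1.1200 * 0.9977525294 * 0.5103356367 = -0.0051326218
Term 3 = 0 (no dividend yield, q = 0)
Theta = -0.1916344563 + (-0.0051326218) + (0.0000000000) = -0.196767

Answer: Theta = -0.196767


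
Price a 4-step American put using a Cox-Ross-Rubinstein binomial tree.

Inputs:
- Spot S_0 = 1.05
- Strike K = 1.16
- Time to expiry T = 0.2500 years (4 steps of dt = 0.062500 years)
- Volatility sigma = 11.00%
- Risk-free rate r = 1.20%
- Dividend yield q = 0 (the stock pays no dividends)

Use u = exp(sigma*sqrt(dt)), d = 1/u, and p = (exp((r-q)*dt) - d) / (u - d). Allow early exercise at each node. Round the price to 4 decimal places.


dt = T/N = 0.062500
u = exp(sigma*sqrt(dt)) = 1.027882; d = 1/u = 0.972875
p = (exp((r-q)*dt) - d) / (u - d) = 0.506765
Discount per step: exp(-r*dt) = 0.999250
Stock lattice S(k, i) with i counting down-moves:
  k=0: S(0,0) = 1.0500
  k=1: S(1,0) = 1.0793; S(1,1) = 1.0215
  k=2: S(2,0) = 1.1094; S(2,1) = 1.0500; S(2,2) = 0.9938
  k=3: S(3,0) = 1.1403; S(3,1) = 1.0793; S(3,2) = 1.0215; S(3,3) = 0.9669
  k=4: S(4,0) = 1.1721; S(4,1) = 1.1094; S(4,2) = 1.0500; S(4,3) = 0.9938; S(4,4) = 0.9406
Terminal payoffs V(N, i) = max(K - S_T, 0):
  V(4,0) = 0.000000; V(4,1) = 0.050632; V(4,2) = 0.110000; V(4,3) = 0.166191; V(4,4) = 0.219374
Backward induction: V(k, i) = exp(-r*dt) * [p * V(k+1, i) + (1-p) * V(k+1, i+1)]; then take max(V_cont, immediate exercise) for American.
  V(3,0) = exp(-r*dt) * [p*0.000000 + (1-p)*0.050632] = 0.024955; exercise = 0.019701; V(3,0) = max -> 0.024955
  V(3,1) = exp(-r*dt) * [p*0.050632 + (1-p)*0.110000] = 0.079855; exercise = 0.080724; V(3,1) = max -> 0.080724
  V(3,2) = exp(-r*dt) * [p*0.110000 + (1-p)*0.166191] = 0.137612; exercise = 0.138482; V(3,2) = max -> 0.138482
  V(3,3) = exp(-r*dt) * [p*0.166191 + (1-p)*0.219374] = 0.192278; exercise = 0.193148; V(3,3) = max -> 0.193148
  V(2,0) = exp(-r*dt) * [p*0.024955 + (1-p)*0.080724] = 0.052423; exercise = 0.050632; V(2,0) = max -> 0.052423
  V(2,1) = exp(-r*dt) * [p*0.080724 + (1-p)*0.138482] = 0.109130; exercise = 0.110000; V(2,1) = max -> 0.110000
  V(2,2) = exp(-r*dt) * [p*0.138482 + (1-p)*0.193148] = 0.165321; exercise = 0.166191; V(2,2) = max -> 0.166191
  V(1,0) = exp(-r*dt) * [p*0.052423 + (1-p)*0.110000] = 0.080761; exercise = 0.080724; V(1,0) = max -> 0.080761
  V(1,1) = exp(-r*dt) * [p*0.110000 + (1-p)*0.166191] = 0.137612; exercise = 0.138482; V(1,1) = max -> 0.138482
  V(0,0) = exp(-r*dt) * [p*0.080761 + (1-p)*0.138482] = 0.109149; exercise = 0.110000; V(0,0) = max -> 0.110000

Answer: Price = V(0,0) = 0.1100


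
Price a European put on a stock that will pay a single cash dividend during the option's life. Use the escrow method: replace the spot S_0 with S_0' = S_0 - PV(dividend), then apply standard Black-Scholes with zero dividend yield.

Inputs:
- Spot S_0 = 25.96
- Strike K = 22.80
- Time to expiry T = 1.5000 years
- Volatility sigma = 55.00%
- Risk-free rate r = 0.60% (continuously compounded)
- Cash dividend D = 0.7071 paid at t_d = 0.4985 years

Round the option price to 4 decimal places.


Answer: Price = 5.0629

Derivation:
PV(D) = D * exp(-r * t_d) = 0.7071 * 0.99701347 = 0.70498822
S_0' = S_0 - PV(D) = 25.9600 - 0.70498822 = 25.25501178
d1 = (ln(S_0'/K) + (r + sigma^2/2)*T) / (sigma*sqrt(T)) = 0.50198074
d2 = d1 - sigma*sqrt(T) = -0.17162894
exp(-rT) = 0.99104038
N(-d1) = 0.30784053; N(-d2) = 0.56813537
P = K * exp(-rT) * N(-d2) - S_0' * N(-d1) = 22.8000 * 0.99104038 * 0.56813537 - 25.25501178 * 0.30784053 = 5.0629


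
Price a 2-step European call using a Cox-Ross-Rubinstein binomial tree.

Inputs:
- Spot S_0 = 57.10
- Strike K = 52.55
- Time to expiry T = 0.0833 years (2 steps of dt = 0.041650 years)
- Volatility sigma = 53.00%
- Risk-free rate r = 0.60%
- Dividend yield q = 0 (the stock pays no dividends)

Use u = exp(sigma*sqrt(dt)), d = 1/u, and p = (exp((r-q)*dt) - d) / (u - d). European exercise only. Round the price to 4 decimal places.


Answer: Price = V(0,0) = 6.3887

Derivation:
dt = T/N = 0.041650
u = exp(sigma*sqrt(dt)) = 1.114231; d = 1/u = 0.897480
p = (exp((r-q)*dt) - d) / (u - d) = 0.474138
Discount per step: exp(-r*dt) = 0.999750
Stock lattice S(k, i) with i counting down-moves:
  k=0: S(0,0) = 57.1000
  k=1: S(1,0) = 63.6226; S(1,1) = 51.2461
  k=2: S(2,0) = 70.8902; S(2,1) = 57.1000; S(2,2) = 45.9924
Terminal payoffs V(N, i) = max(S_T - K, 0):
  V(2,0) = 18.340216; V(2,1) = 4.550000; V(2,2) = 0.000000
Backward induction: V(k, i) = exp(-r*dt) * [p * V(k+1, i) + (1-p) * V(k+1, i+1)].
  V(1,0) = exp(-r*dt) * [p*18.340216 + (1-p)*4.550000] = 11.085700
  V(1,1) = exp(-r*dt) * [p*4.550000 + (1-p)*0.000000] = 2.156791
  V(0,0) = exp(-r*dt) * [p*11.085700 + (1-p)*2.156791] = 6.388733


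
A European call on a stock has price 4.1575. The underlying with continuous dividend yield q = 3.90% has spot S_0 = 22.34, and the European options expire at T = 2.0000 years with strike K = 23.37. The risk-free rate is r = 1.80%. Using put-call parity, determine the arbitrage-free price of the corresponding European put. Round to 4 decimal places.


Put-call parity: C - P = S_0 * exp(-qT) - K * exp(-rT).
S_0 * exp(-qT) = 22.3400 * 0.92496443 = 20.66370529
K * exp(-rT) = 23.3700 * 0.96464029 = 22.54364366
P = C - S*exp(-qT) + K*exp(-rT)
P = 4.1575 - 20.66370529 + 22.54364366 = 6.0374

Answer: Put price = 6.0374


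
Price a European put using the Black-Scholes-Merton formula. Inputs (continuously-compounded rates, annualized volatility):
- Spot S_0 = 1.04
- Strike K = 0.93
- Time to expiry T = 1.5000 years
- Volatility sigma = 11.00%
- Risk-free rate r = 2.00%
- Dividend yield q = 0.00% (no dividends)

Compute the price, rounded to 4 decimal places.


d1 = (ln(S/K) + (r - q + 0.5*sigma^2) * T) / (sigma * sqrt(T)) = 1.11983550
d2 = d1 - sigma * sqrt(T) = 0.98511356
exp(-rT) = 0.97044553; exp(-qT) = 1.00000000
P = K * exp(-rT) * N(-d2) - S_0 * exp(-qT) * N(-d1)
N(-d1) = 0.13139193; N(-d2) = 0.16228415
P = 0.9300 * 0.97044553 * 0.16228415 - 1.0400 * 1.00000000 * 0.13139193 = 0.0098

Answer: Price = 0.0098


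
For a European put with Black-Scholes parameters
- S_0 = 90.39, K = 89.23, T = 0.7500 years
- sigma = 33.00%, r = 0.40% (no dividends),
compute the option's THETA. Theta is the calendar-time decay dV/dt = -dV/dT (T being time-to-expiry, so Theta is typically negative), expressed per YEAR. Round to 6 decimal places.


Answer: Theta = -6.545992

Derivation:
d1 = 0.1985869238; d2 = -0.0872014594
phi(d1) = 0.3911528337; exp(-qT) = 1.0000000000; exp(-rT) = 0.9970044955
Theta = -S*exp(-qT)*phi(d1)*sigma/(2*sqrt(T)) + r*K*exp(-rT)*N(-d2) - q*S*exp(-qT)*N(-d1)
N(-d1) = 0.4212929416; N(-d2) = 0.5347443103; sqrt(T) = 0.8660254038
Term 1 = -90.3900 * 1.0000000000 * 0.3911528337 * 0.3300 / (2 * 0.8660254038) = -6.7362807600
Term 2 = 0.0040 * 89.2300 * 0.9970044955 * 0.5347443103 = 0.1902892144
Term 3 = 0 (no dividend yield, q = 0)
Theta = -6.7362807600 + (0.1902892144) + (0.0000000000) = -6.545992


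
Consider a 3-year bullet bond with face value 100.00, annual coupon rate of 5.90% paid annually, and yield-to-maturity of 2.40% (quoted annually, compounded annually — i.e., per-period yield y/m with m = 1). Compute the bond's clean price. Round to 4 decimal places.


Answer: Price = 110.0155

Derivation:
Coupon per period c = face * coupon_rate / m = 5.900000
Periods per year m = 1; per-period yield y/m = 0.024000
Number of cashflows N = 3
Cashflows (t years, CF_t, discount factor 1/(1+y/m)^(m*t), PV):
  t = 1.0000: CF_t = 5.900000, DF = 0.976562, PV = 5.761719
  t = 2.0000: CF_t = 5.900000, DF = 0.953674, PV = 5.626678
  t = 3.0000: CF_t = 105.900000, DF = 0.931323, PV = 98.627061
Price P = sum_t PV_t = 110.015458


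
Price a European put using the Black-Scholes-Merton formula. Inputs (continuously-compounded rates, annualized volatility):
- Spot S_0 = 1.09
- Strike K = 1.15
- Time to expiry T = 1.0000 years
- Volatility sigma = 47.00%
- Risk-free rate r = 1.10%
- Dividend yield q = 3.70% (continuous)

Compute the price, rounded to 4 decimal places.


Answer: Price = 0.2496

Derivation:
d1 = (ln(S/K) + (r - q + 0.5*sigma^2) * T) / (sigma * sqrt(T)) = 0.06567182
d2 = d1 - sigma * sqrt(T) = -0.40432818
exp(-rT) = 0.98906028; exp(-qT) = 0.96367614
P = K * exp(-rT) * N(-d2) - S_0 * exp(-qT) * N(-d1)
N(-d1) = 0.47381956; N(-d2) = 0.65701430
P = 1.1500 * 0.98906028 * 0.65701430 - 1.0900 * 0.96367614 * 0.47381956 = 0.2496


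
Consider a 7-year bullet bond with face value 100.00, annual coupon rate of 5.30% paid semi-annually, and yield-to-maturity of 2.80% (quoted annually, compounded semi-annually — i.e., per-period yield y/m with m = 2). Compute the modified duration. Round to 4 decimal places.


Coupon per period c = face * coupon_rate / m = 2.650000
Periods per year m = 2; per-period yield y/m = 0.014000
Number of cashflows N = 14
Cashflows (t years, CF_t, discount factor 1/(1+y/m)^(m*t), PV):
  t = 0.5000: CF_t = 2.650000, DF = 0.986193, PV = 2.613412
  t = 1.0000: CF_t = 2.650000, DF = 0.972577, PV = 2.577330
  t = 1.5000: CF_t = 2.650000, DF = 0.959149, PV = 2.541745
  t = 2.0000: CF_t = 2.650000, DF = 0.945906, PV = 2.506652
  t = 2.5000: CF_t = 2.650000, DF = 0.932847, PV = 2.472043
  t = 3.0000: CF_t = 2.650000, DF = 0.919967, PV = 2.437913
  t = 3.5000: CF_t = 2.650000, DF = 0.907265, PV = 2.404253
  t = 4.0000: CF_t = 2.650000, DF = 0.894739, PV = 2.371058
  t = 4.5000: CF_t = 2.650000, DF = 0.882386, PV = 2.338322
  t = 5.0000: CF_t = 2.650000, DF = 0.870203, PV = 2.306037
  t = 5.5000: CF_t = 2.650000, DF = 0.858188, PV = 2.274199
  t = 6.0000: CF_t = 2.650000, DF = 0.846339, PV = 2.242799
  t = 6.5000: CF_t = 2.650000, DF = 0.834654, PV = 2.211834
  t = 7.0000: CF_t = 102.650000, DF = 0.823130, PV = 84.494333
Price P = sum_t PV_t = 115.791930
First compute Macaulay numerator sum_t t * PV_t:
  t * PV_t at t = 0.5000: 1.306706
  t * PV_t at t = 1.0000: 2.577330
  t * PV_t at t = 1.5000: 3.812618
  t * PV_t at t = 2.0000: 5.013304
  t * PV_t at t = 2.5000: 6.180109
  t * PV_t at t = 3.0000: 7.313738
  t * PV_t at t = 3.5000: 8.414886
  t * PV_t at t = 4.0000: 9.484233
  t * PV_t at t = 4.5000: 10.522448
  t * PV_t at t = 5.0000: 11.530186
  t * PV_t at t = 5.5000: 12.508092
  t * PV_t at t = 6.0000: 13.456796
  t * PV_t at t = 6.5000: 14.376919
  t * PV_t at t = 7.0000: 591.460333
Macaulay duration D = 697.957698 / 115.791930 = 6.027689
Modified duration = D / (1 + y/m) = 6.027689 / (1 + 0.014000) = 5.944466

Answer: Modified duration = 5.9445


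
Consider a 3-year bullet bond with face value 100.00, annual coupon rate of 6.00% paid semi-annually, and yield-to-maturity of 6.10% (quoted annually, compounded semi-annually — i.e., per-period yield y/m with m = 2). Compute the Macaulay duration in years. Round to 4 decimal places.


Answer: Macaulay duration = 2.7895 years

Derivation:
Coupon per period c = face * coupon_rate / m = 3.000000
Periods per year m = 2; per-period yield y/m = 0.030500
Number of cashflows N = 6
Cashflows (t years, CF_t, discount factor 1/(1+y/m)^(m*t), PV):
  t = 0.5000: CF_t = 3.000000, DF = 0.970403, PV = 2.911208
  t = 1.0000: CF_t = 3.000000, DF = 0.941681, PV = 2.825044
  t = 1.5000: CF_t = 3.000000, DF = 0.913810, PV = 2.741431
  t = 2.0000: CF_t = 3.000000, DF = 0.886764, PV = 2.660292
  t = 2.5000: CF_t = 3.000000, DF = 0.860518, PV = 2.581554
  t = 3.0000: CF_t = 103.000000, DF = 0.835049, PV = 86.010059
Price P = sum_t PV_t = 99.729589
Macaulay numerator sum_t t * PV_t:
  t * PV_t at t = 0.5000: 1.455604
  t * PV_t at t = 1.0000: 2.825044
  t * PV_t at t = 1.5000: 4.112146
  t * PV_t at t = 2.0000: 5.320584
  t * PV_t at t = 2.5000: 6.453886
  t * PV_t at t = 3.0000: 258.030178
Macaulay duration D = (sum_t t * PV_t) / P = 278.197442 / 99.729589 = 2.789518


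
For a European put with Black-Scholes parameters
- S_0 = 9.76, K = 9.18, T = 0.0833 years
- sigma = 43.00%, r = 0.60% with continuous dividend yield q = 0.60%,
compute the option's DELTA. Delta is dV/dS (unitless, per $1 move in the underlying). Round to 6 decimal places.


d1 = 0.5557069774; d2 = 0.4316014980
phi(d1) = 0.3418635304; exp(-qT) = 0.9995003249; exp(-rT) = 0.9995003249
N(-d1) = 0.2892055930
Delta = -exp(-qT) * N(-d1) = -0.9995003249 * 0.2892055930 = -0.289061

Answer: Delta = -0.289061


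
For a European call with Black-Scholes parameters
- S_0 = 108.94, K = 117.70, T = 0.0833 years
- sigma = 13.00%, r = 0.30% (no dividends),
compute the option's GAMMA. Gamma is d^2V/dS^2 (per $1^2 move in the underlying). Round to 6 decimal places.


d1 = -2.0359121947; d2 = -2.0734324559
phi(d1) = 0.0502166936; exp(-qT) = 1.0000000000; exp(-rT) = 0.9997501312
Gamma = exp(-qT) * phi(d1) / (S * sigma * sqrt(T)) = 1.0000000000 * 0.0502166936 / (108.9400 * 0.1300 * 0.2886173938) = 0.012286

Answer: Gamma = 0.012286


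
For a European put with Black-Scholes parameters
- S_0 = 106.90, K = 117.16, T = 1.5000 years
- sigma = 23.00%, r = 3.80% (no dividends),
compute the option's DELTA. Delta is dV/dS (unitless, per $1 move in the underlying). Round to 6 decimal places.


Answer: Delta = -0.492879

Derivation:
d1 = 0.0178503763; d2 = -0.2638409441
phi(d1) = 0.3988787268; exp(-qT) = 1.0000000000; exp(-rT) = 0.9445940694
N(-d1) = 0.4928791083
Delta = -exp(-qT) * N(-d1) = -1.0000000000 * 0.4928791083 = -0.492879


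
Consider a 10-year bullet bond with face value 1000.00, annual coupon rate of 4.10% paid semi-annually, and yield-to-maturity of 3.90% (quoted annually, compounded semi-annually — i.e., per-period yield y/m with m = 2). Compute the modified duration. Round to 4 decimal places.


Answer: Modified duration = 8.1607

Derivation:
Coupon per period c = face * coupon_rate / m = 20.500000
Periods per year m = 2; per-period yield y/m = 0.019500
Number of cashflows N = 20
Cashflows (t years, CF_t, discount factor 1/(1+y/m)^(m*t), PV):
  t = 0.5000: CF_t = 20.500000, DF = 0.980873, PV = 20.107896
  t = 1.0000: CF_t = 20.500000, DF = 0.962112, PV = 19.723292
  t = 1.5000: CF_t = 20.500000, DF = 0.943709, PV = 19.346044
  t = 2.0000: CF_t = 20.500000, DF = 0.925659, PV = 18.976012
  t = 2.5000: CF_t = 20.500000, DF = 0.907954, PV = 18.613057
  t = 3.0000: CF_t = 20.500000, DF = 0.890588, PV = 18.257045
  t = 3.5000: CF_t = 20.500000, DF = 0.873553, PV = 17.907842
  t = 4.0000: CF_t = 20.500000, DF = 0.856845, PV = 17.565318
  t = 4.5000: CF_t = 20.500000, DF = 0.840456, PV = 17.229346
  t = 5.0000: CF_t = 20.500000, DF = 0.824380, PV = 16.899800
  t = 5.5000: CF_t = 20.500000, DF = 0.808613, PV = 16.576557
  t = 6.0000: CF_t = 20.500000, DF = 0.793146, PV = 16.259497
  t = 6.5000: CF_t = 20.500000, DF = 0.777976, PV = 15.948501
  t = 7.0000: CF_t = 20.500000, DF = 0.763095, PV = 15.643454
  t = 7.5000: CF_t = 20.500000, DF = 0.748500, PV = 15.344241
  t = 8.0000: CF_t = 20.500000, DF = 0.734183, PV = 15.050751
  t = 8.5000: CF_t = 20.500000, DF = 0.720140, PV = 14.762875
  t = 9.0000: CF_t = 20.500000, DF = 0.706366, PV = 14.480505
  t = 9.5000: CF_t = 20.500000, DF = 0.692855, PV = 14.203536
  t = 10.0000: CF_t = 1020.500000, DF = 0.679603, PV = 693.535038
Price P = sum_t PV_t = 1016.430607
First compute Macaulay numerator sum_t t * PV_t:
  t * PV_t at t = 0.5000: 10.053948
  t * PV_t at t = 1.0000: 19.723292
  t * PV_t at t = 1.5000: 29.019066
  t * PV_t at t = 2.0000: 37.952023
  t * PV_t at t = 2.5000: 46.532643
  t * PV_t at t = 3.0000: 54.771134
  t * PV_t at t = 3.5000: 62.677446
  t * PV_t at t = 4.0000: 70.261273
  t * PV_t at t = 4.5000: 77.532057
  t * PV_t at t = 5.0000: 84.498999
  t * PV_t at t = 5.5000: 91.171063
  t * PV_t at t = 6.0000: 97.556981
  t * PV_t at t = 6.5000: 103.665256
  t * PV_t at t = 7.0000: 109.504175
  t * PV_t at t = 7.5000: 115.081807
  t * PV_t at t = 8.0000: 120.406010
  t * PV_t at t = 8.5000: 125.484439
  t * PV_t at t = 9.0000: 130.324548
  t * PV_t at t = 9.5000: 134.933596
  t * PV_t at t = 10.0000: 6935.350378
Macaulay duration D = 8456.500136 / 1016.430607 = 8.319801
Modified duration = D / (1 + y/m) = 8.319801 / (1 + 0.019500) = 8.160668


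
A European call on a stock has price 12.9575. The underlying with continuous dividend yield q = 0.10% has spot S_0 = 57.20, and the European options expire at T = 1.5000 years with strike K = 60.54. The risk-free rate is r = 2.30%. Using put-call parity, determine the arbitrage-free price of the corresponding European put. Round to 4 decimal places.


Put-call parity: C - P = S_0 * exp(-qT) - K * exp(-rT).
S_0 * exp(-qT) = 57.2000 * 0.99850112 = 57.11426432
K * exp(-rT) = 60.5400 * 0.96608834 = 58.48698808
P = C - S*exp(-qT) + K*exp(-rT)
P = 12.9575 - 57.11426432 + 58.48698808 = 14.3302

Answer: Put price = 14.3302


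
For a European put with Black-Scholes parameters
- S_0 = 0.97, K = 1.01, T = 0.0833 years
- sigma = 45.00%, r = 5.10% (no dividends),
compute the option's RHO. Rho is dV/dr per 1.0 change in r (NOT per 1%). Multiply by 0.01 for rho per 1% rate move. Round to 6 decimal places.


Answer: Rho = -0.053142

Derivation:
d1 = -0.2134861195; d2 = -0.3433639467
phi(d1) = 0.3899539223; exp(-qT) = 1.0000000000; exp(-rT) = 0.9957607113
N(-d2) = 0.6343376605
Rho = -K*T*exp(-rT)*N(-d2) = -1.0100 * 0.0833 * 0.9957607113 * 0.6343376605 = -0.053142


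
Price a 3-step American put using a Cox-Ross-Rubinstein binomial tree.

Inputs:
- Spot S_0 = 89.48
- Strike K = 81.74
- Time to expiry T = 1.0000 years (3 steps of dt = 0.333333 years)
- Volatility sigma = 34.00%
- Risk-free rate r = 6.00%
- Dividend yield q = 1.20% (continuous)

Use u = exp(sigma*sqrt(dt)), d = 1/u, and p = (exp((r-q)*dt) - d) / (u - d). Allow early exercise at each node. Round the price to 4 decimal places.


dt = T/N = 0.333333
u = exp(sigma*sqrt(dt)) = 1.216891; d = 1/u = 0.821766
p = (exp((r-q)*dt) - d) / (u - d) = 0.491901
Discount per step: exp(-r*dt) = 0.980199
Stock lattice S(k, i) with i counting down-moves:
  k=0: S(0,0) = 89.4800
  k=1: S(1,0) = 108.8874; S(1,1) = 73.5317
  k=2: S(2,0) = 132.5041; S(2,1) = 89.4800; S(2,2) = 60.4258
  k=3: S(3,0) = 161.2430; S(3,1) = 108.8874; S(3,2) = 73.5317; S(3,3) = 49.6559
Terminal payoffs V(N, i) = max(K - S_T, 0):
  V(3,0) = 0.000000; V(3,1) = 0.000000; V(3,2) = 8.208341; V(3,3) = 32.084068
Backward induction: V(k, i) = exp(-r*dt) * [p * V(k+1, i) + (1-p) * V(k+1, i+1)]; then take max(V_cont, immediate exercise) for American.
  V(2,0) = exp(-r*dt) * [p*0.000000 + (1-p)*0.000000] = 0.000000; exercise = 0.000000; V(2,0) = max -> 0.000000
  V(2,1) = exp(-r*dt) * [p*0.000000 + (1-p)*8.208341] = 4.088062; exercise = 0.000000; V(2,1) = max -> 4.088062
  V(2,2) = exp(-r*dt) * [p*8.208341 + (1-p)*32.084068] = 19.936813; exercise = 21.314152; V(2,2) = max -> 21.314152
  V(1,0) = exp(-r*dt) * [p*0.000000 + (1-p)*4.088062] = 2.036008; exercise = 0.000000; V(1,0) = max -> 2.036008
  V(1,1) = exp(-r*dt) * [p*4.088062 + (1-p)*21.314152] = 12.586352; exercise = 8.208341; V(1,1) = max -> 12.586352
  V(0,0) = exp(-r*dt) * [p*2.036008 + (1-p)*12.586352] = 7.250159; exercise = 0.000000; V(0,0) = max -> 7.250159

Answer: Price = V(0,0) = 7.2502


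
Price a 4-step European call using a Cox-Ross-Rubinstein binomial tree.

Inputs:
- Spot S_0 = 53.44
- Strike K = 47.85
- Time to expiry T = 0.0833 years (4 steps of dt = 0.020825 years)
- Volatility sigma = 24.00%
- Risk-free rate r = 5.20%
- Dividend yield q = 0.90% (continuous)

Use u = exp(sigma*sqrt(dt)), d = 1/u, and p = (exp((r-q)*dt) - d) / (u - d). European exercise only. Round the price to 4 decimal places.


dt = T/N = 0.020825
u = exp(sigma*sqrt(dt)) = 1.035241; d = 1/u = 0.965959
p = (exp((r-q)*dt) - d) / (u - d) = 0.504273
Discount per step: exp(-r*dt) = 0.998918
Stock lattice S(k, i) with i counting down-moves:
  k=0: S(0,0) = 53.4400
  k=1: S(1,0) = 55.3233; S(1,1) = 51.6208
  k=2: S(2,0) = 57.2729; S(2,1) = 53.4400; S(2,2) = 49.8636
  k=3: S(3,0) = 59.2913; S(3,1) = 55.3233; S(3,2) = 51.6208; S(3,3) = 48.1662
  k=4: S(4,0) = 61.3807; S(4,1) = 57.2729; S(4,2) = 53.4400; S(4,3) = 49.8636; S(4,4) = 46.5266
Terminal payoffs V(N, i) = max(S_T - K, 0):
  V(4,0) = 13.530726; V(4,1) = 9.422908; V(4,2) = 5.590000; V(4,3) = 2.013604; V(4,4) = 0.000000
Backward induction: V(k, i) = exp(-r*dt) * [p * V(k+1, i) + (1-p) * V(k+1, i+1)].
  V(3,0) = exp(-r*dt) * [p*13.530726 + (1-p)*9.422908] = 11.481930
  V(3,1) = exp(-r*dt) * [p*9.422908 + (1-p)*5.590000] = 7.514691
  V(3,2) = exp(-r*dt) * [p*5.590000 + (1-p)*2.013604] = 3.812953
  V(3,3) = exp(-r*dt) * [p*2.013604 + (1-p)*0.000000] = 1.014307
  V(2,0) = exp(-r*dt) * [p*11.481930 + (1-p)*7.514691] = 9.504965
  V(2,1) = exp(-r*dt) * [p*7.514691 + (1-p)*3.812953] = 5.673493
  V(2,2) = exp(-r*dt) * [p*3.812953 + (1-p)*1.014307] = 2.422964
  V(1,0) = exp(-r*dt) * [p*9.504965 + (1-p)*5.673493] = 7.597370
  V(1,1) = exp(-r*dt) * [p*5.673493 + (1-p)*2.422964] = 4.057722
  V(0,0) = exp(-r*dt) * [p*7.597370 + (1-p)*4.057722] = 5.836348

Answer: Price = V(0,0) = 5.8363


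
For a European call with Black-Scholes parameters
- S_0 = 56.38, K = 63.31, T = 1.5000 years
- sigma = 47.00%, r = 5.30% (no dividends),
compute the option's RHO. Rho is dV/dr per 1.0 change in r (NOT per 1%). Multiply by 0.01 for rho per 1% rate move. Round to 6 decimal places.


d1 = 0.2245299429; d2 = -0.3511001467
phi(d1) = 0.3890118859; exp(-qT) = 1.0000000000; exp(-rT) = 0.9235780200
N(d2) = 0.3627566090
Rho = K*T*exp(-rT)*N(d2) = 63.3100 * 1.5000 * 0.9235780200 * 0.3627566090 = 31.816507

Answer: Rho = 31.816507


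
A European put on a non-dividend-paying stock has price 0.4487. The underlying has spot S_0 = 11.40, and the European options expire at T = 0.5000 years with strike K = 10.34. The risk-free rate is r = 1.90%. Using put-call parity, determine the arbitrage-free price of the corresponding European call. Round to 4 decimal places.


Put-call parity: C - P = S_0 * exp(-qT) - K * exp(-rT).
S_0 * exp(-qT) = 11.4000 * 1.00000000 = 11.40000000
K * exp(-rT) = 10.3400 * 0.99054498 = 10.24223512
C = P + S*exp(-qT) - K*exp(-rT)
C = 0.4487 + 11.40000000 - 10.24223512 = 1.6065

Answer: Call price = 1.6065


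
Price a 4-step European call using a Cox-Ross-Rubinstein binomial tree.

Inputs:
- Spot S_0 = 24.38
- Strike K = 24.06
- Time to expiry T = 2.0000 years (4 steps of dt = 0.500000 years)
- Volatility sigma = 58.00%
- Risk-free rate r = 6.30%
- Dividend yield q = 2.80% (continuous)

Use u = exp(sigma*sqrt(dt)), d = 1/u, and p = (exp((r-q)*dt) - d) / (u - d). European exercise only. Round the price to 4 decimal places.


Answer: Price = V(0,0) = 7.6246

Derivation:
dt = T/N = 0.500000
u = exp(sigma*sqrt(dt)) = 1.507002; d = 1/u = 0.663569
p = (exp((r-q)*dt) - d) / (u - d) = 0.419814
Discount per step: exp(-r*dt) = 0.968991
Stock lattice S(k, i) with i counting down-moves:
  k=0: S(0,0) = 24.3800
  k=1: S(1,0) = 36.7407; S(1,1) = 16.1778
  k=2: S(2,0) = 55.3683; S(2,1) = 24.3800; S(2,2) = 10.7351
  k=3: S(3,0) = 83.4401; S(3,1) = 36.7407; S(3,2) = 16.1778; S(3,3) = 7.1235
  k=4: S(4,0) = 125.7443; S(4,1) = 55.3683; S(4,2) = 24.3800; S(4,3) = 10.7351; S(4,4) = 4.7269
Terminal payoffs V(N, i) = max(S_T - K, 0):
  V(4,0) = 101.684347; V(4,1) = 31.308287; V(4,2) = 0.320000; V(4,3) = 0.000000; V(4,4) = 0.000000
Backward induction: V(k, i) = exp(-r*dt) * [p * V(k+1, i) + (1-p) * V(k+1, i+1)].
  V(3,0) = exp(-r*dt) * [p*101.684347 + (1-p)*31.308287] = 58.966148
  V(3,1) = exp(-r*dt) * [p*31.308287 + (1-p)*0.320000] = 12.915989
  V(3,2) = exp(-r*dt) * [p*0.320000 + (1-p)*0.000000] = 0.130175
  V(3,3) = exp(-r*dt) * [p*0.000000 + (1-p)*0.000000] = 0.000000
  V(2,0) = exp(-r*dt) * [p*58.966148 + (1-p)*12.915989] = 31.248498
  V(2,1) = exp(-r*dt) * [p*12.915989 + (1-p)*0.130175] = 5.327356
  V(2,2) = exp(-r*dt) * [p*0.130175 + (1-p)*0.000000] = 0.052955
  V(1,0) = exp(-r*dt) * [p*31.248498 + (1-p)*5.327356] = 15.706778
  V(1,1) = exp(-r*dt) * [p*5.327356 + (1-p)*0.052955] = 2.196918
  V(0,0) = exp(-r*dt) * [p*15.706778 + (1-p)*2.196918] = 7.624551


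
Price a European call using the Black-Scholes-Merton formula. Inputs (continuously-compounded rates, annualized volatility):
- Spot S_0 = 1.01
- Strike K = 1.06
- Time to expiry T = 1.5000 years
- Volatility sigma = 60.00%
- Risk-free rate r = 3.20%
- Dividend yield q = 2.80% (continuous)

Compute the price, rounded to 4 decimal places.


d1 = (ln(S/K) + (r - q + 0.5*sigma^2) * T) / (sigma * sqrt(T)) = 0.30983517
d2 = d1 - sigma * sqrt(T) = -0.42501175
exp(-rT) = 0.95313379; exp(-qT) = 0.95886978
C = S_0 * exp(-qT) * N(d1) - K * exp(-rT) * N(d2)
N(d1) = 0.62165685; N(d2) = 0.33541405
C = 1.0100 * 0.95886978 * 0.62165685 - 1.0600 * 0.95313379 * 0.33541405 = 0.2632

Answer: Price = 0.2632


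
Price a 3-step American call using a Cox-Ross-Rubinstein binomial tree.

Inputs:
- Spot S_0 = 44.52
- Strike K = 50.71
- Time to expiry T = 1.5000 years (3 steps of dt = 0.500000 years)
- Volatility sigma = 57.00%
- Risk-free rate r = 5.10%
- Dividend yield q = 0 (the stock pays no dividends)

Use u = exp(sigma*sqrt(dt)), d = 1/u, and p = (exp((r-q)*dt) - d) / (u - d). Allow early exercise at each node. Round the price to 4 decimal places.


dt = T/N = 0.500000
u = exp(sigma*sqrt(dt)) = 1.496383; d = 1/u = 0.668278
p = (exp((r-q)*dt) - d) / (u - d) = 0.431769
Discount per step: exp(-r*dt) = 0.974822
Stock lattice S(k, i) with i counting down-moves:
  k=0: S(0,0) = 44.5200
  k=1: S(1,0) = 66.6190; S(1,1) = 29.7517
  k=2: S(2,0) = 99.6875; S(2,1) = 44.5200; S(2,2) = 19.8824
  k=3: S(3,0) = 149.1707; S(3,1) = 66.6190; S(3,2) = 29.7517; S(3,3) = 13.2870
Terminal payoffs V(N, i) = max(S_T - K, 0):
  V(3,0) = 98.460675; V(3,1) = 15.908971; V(3,2) = 0.000000; V(3,3) = 0.000000
Backward induction: V(k, i) = exp(-r*dt) * [p * V(k+1, i) + (1-p) * V(k+1, i+1)]; then take max(V_cont, immediate exercise) for American.
  V(2,0) = exp(-r*dt) * [p*98.460675 + (1-p)*15.908971] = 50.254254; exercise = 48.977496; V(2,0) = max -> 50.254254
  V(2,1) = exp(-r*dt) * [p*15.908971 + (1-p)*0.000000] = 6.696051; exercise = 0.000000; V(2,1) = max -> 6.696051
  V(2,2) = exp(-r*dt) * [p*0.000000 + (1-p)*0.000000] = 0.000000; exercise = 0.000000; V(2,2) = max -> 0.000000
  V(1,0) = exp(-r*dt) * [p*50.254254 + (1-p)*6.696051] = 24.861013; exercise = 15.908971; V(1,0) = max -> 24.861013
  V(1,1) = exp(-r*dt) * [p*6.696051 + (1-p)*0.000000] = 2.818353; exercise = 0.000000; V(1,1) = max -> 2.818353
  V(0,0) = exp(-r*dt) * [p*24.861013 + (1-p)*2.818353] = 12.025101; exercise = 0.000000; V(0,0) = max -> 12.025101

Answer: Price = V(0,0) = 12.0251


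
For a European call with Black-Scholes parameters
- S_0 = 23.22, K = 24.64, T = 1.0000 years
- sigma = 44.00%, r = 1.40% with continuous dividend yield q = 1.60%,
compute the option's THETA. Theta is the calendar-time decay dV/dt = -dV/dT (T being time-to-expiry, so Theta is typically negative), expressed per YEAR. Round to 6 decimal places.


Answer: Theta = -1.926898

Derivation:
d1 = 0.0805519036; d2 = -0.3594480964
phi(d1) = 0.3976500874; exp(-qT) = 0.9841273201; exp(-rT) = 0.9860975443
Theta = -S*exp(-qT)*phi(d1)*sigma/(2*sqrt(T)) - r*K*exp(-rT)*N(d2) + q*S*exp(-qT)*N(d1)
N(d1) = 0.5321008414; N(d2) = 0.3596299499; sqrt(T) = 1.0000000000
Term 1 = -23.2200 * 0.9841273201 * 0.3976500874 * 0.4400 / (2 * 1.0000000000) = -1.9991126476
Term 2 = -0.0140 * 24.6400 * 0.9860975443 * 0.3596299499 = -0.1223332374
Term 3 = 0.0160 * 23.2200 * 0.9841273201 * 0.5321008414 = 0.1945482963
Theta = -1.9991126476 + (-0.1223332374) + (0.1945482963) = -1.926898


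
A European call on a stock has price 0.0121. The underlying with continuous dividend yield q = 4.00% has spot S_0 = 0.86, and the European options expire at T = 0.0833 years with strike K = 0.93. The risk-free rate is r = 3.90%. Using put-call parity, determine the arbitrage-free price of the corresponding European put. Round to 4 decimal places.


Answer: Put price = 0.0819

Derivation:
Put-call parity: C - P = S_0 * exp(-qT) - K * exp(-rT).
S_0 * exp(-qT) = 0.8600 * 0.99667354 = 0.85713925
K * exp(-rT) = 0.9300 * 0.99675657 = 0.92698361
P = C - S*exp(-qT) + K*exp(-rT)
P = 0.0121 - 0.85713925 + 0.92698361 = 0.0819


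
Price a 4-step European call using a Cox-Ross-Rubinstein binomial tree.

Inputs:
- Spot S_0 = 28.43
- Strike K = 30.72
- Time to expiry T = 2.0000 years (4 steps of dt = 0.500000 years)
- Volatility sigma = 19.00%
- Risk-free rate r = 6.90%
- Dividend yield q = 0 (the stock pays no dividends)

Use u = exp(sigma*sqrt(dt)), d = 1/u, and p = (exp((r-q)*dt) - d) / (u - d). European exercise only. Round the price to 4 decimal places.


Answer: Price = V(0,0) = 3.9140

Derivation:
dt = T/N = 0.500000
u = exp(sigma*sqrt(dt)) = 1.143793; d = 1/u = 0.874284
p = (exp((r-q)*dt) - d) / (u - d) = 0.596707
Discount per step: exp(-r*dt) = 0.966088
Stock lattice S(k, i) with i counting down-moves:
  k=0: S(0,0) = 28.4300
  k=1: S(1,0) = 32.5180; S(1,1) = 24.8559
  k=2: S(2,0) = 37.1939; S(2,1) = 28.4300; S(2,2) = 21.7311
  k=3: S(3,0) = 42.5422; S(3,1) = 32.5180; S(3,2) = 24.8559; S(3,3) = 18.9991
  k=4: S(4,0) = 48.6595; S(4,1) = 37.1939; S(4,2) = 28.4300; S(4,3) = 21.7311; S(4,4) = 16.6106
Terminal payoffs V(N, i) = max(S_T - K, 0):
  V(4,0) = 17.939452; V(4,1) = 6.473927; V(4,2) = 0.000000; V(4,3) = 0.000000; V(4,4) = 0.000000
Backward induction: V(k, i) = exp(-r*dt) * [p * V(k+1, i) + (1-p) * V(k+1, i+1)].
  V(3,0) = exp(-r*dt) * [p*17.939452 + (1-p)*6.473927] = 12.863935
  V(3,1) = exp(-r*dt) * [p*6.473927 + (1-p)*0.000000] = 3.732035
  V(3,2) = exp(-r*dt) * [p*0.000000 + (1-p)*0.000000] = 0.000000
  V(3,3) = exp(-r*dt) * [p*0.000000 + (1-p)*0.000000] = 0.000000
  V(2,0) = exp(-r*dt) * [p*12.863935 + (1-p)*3.732035] = 8.869756
  V(2,1) = exp(-r*dt) * [p*3.732035 + (1-p)*0.000000] = 2.151412
  V(2,2) = exp(-r*dt) * [p*0.000000 + (1-p)*0.000000] = 0.000000
  V(1,0) = exp(-r*dt) * [p*8.869756 + (1-p)*2.151412] = 5.951389
  V(1,1) = exp(-r*dt) * [p*2.151412 + (1-p)*0.000000] = 1.240228
  V(0,0) = exp(-r*dt) * [p*5.951389 + (1-p)*1.240228] = 3.914020
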